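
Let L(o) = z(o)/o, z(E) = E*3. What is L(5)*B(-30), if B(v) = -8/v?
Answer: ⅘ ≈ 0.80000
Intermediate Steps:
z(E) = 3*E
L(o) = 3 (L(o) = (3*o)/o = 3)
L(5)*B(-30) = 3*(-8/(-30)) = 3*(-8*(-1/30)) = 3*(4/15) = ⅘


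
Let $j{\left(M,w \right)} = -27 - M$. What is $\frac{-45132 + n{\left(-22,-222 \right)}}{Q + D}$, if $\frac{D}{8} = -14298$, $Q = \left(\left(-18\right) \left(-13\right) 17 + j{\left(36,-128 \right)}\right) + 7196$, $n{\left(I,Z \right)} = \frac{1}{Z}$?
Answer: $\frac{10019305}{22926606} \approx 0.43702$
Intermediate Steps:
$Q = 11111$ ($Q = \left(\left(-18\right) \left(-13\right) 17 - 63\right) + 7196 = \left(234 \cdot 17 - 63\right) + 7196 = \left(3978 - 63\right) + 7196 = 3915 + 7196 = 11111$)
$D = -114384$ ($D = 8 \left(-14298\right) = -114384$)
$\frac{-45132 + n{\left(-22,-222 \right)}}{Q + D} = \frac{-45132 + \frac{1}{-222}}{11111 - 114384} = \frac{-45132 - \frac{1}{222}}{-103273} = \left(- \frac{10019305}{222}\right) \left(- \frac{1}{103273}\right) = \frac{10019305}{22926606}$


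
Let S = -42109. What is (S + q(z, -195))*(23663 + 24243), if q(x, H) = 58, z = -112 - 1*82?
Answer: -2014495206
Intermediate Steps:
z = -194 (z = -112 - 82 = -194)
(S + q(z, -195))*(23663 + 24243) = (-42109 + 58)*(23663 + 24243) = -42051*47906 = -2014495206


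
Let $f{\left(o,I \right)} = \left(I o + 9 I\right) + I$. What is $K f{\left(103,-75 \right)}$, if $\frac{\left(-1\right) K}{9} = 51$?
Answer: $3890025$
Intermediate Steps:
$K = -459$ ($K = \left(-9\right) 51 = -459$)
$f{\left(o,I \right)} = 10 I + I o$ ($f{\left(o,I \right)} = \left(9 I + I o\right) + I = 10 I + I o$)
$K f{\left(103,-75 \right)} = - 459 \left(- 75 \left(10 + 103\right)\right) = - 459 \left(\left(-75\right) 113\right) = \left(-459\right) \left(-8475\right) = 3890025$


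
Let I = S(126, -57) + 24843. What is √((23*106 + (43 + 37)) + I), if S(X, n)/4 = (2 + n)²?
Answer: √39461 ≈ 198.65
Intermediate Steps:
S(X, n) = 4*(2 + n)²
I = 36943 (I = 4*(2 - 57)² + 24843 = 4*(-55)² + 24843 = 4*3025 + 24843 = 12100 + 24843 = 36943)
√((23*106 + (43 + 37)) + I) = √((23*106 + (43 + 37)) + 36943) = √((2438 + 80) + 36943) = √(2518 + 36943) = √39461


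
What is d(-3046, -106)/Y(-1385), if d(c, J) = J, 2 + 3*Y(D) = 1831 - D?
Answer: -159/1607 ≈ -0.098942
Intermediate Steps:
Y(D) = 1829/3 - D/3 (Y(D) = -⅔ + (1831 - D)/3 = -⅔ + (1831/3 - D/3) = 1829/3 - D/3)
d(-3046, -106)/Y(-1385) = -106/(1829/3 - ⅓*(-1385)) = -106/(1829/3 + 1385/3) = -106/3214/3 = -106*3/3214 = -159/1607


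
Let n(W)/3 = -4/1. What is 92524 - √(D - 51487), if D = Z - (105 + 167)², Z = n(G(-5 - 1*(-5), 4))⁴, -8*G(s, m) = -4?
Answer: 92524 - I*√104735 ≈ 92524.0 - 323.63*I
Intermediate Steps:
G(s, m) = ½ (G(s, m) = -⅛*(-4) = ½)
n(W) = -12 (n(W) = 3*(-4/1) = 3*(-4*1) = 3*(-4) = -12)
Z = 20736 (Z = (-12)⁴ = 20736)
D = -53248 (D = 20736 - (105 + 167)² = 20736 - 1*272² = 20736 - 1*73984 = 20736 - 73984 = -53248)
92524 - √(D - 51487) = 92524 - √(-53248 - 51487) = 92524 - √(-104735) = 92524 - I*√104735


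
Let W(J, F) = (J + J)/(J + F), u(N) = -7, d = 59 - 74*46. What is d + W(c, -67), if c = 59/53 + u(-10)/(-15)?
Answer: -173972617/52009 ≈ -3345.0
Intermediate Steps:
d = -3345 (d = 59 - 3404 = -3345)
c = 1256/795 (c = 59/53 - 7/(-15) = 59*(1/53) - 7*(-1/15) = 59/53 + 7/15 = 1256/795 ≈ 1.5799)
W(J, F) = 2*J/(F + J) (W(J, F) = (2*J)/(F + J) = 2*J/(F + J))
d + W(c, -67) = -3345 + 2*(1256/795)/(-67 + 1256/795) = -3345 + 2*(1256/795)/(-52009/795) = -3345 + 2*(1256/795)*(-795/52009) = -3345 - 2512/52009 = -173972617/52009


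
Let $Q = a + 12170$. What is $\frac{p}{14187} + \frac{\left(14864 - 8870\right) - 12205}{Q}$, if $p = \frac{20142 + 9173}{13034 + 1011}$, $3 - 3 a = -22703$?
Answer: $- \frac{742201772731}{2359833574128} \approx -0.31451$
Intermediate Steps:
$a = \frac{22706}{3}$ ($a = 1 - - \frac{22703}{3} = 1 + \frac{22703}{3} = \frac{22706}{3} \approx 7568.7$)
$p = \frac{5863}{2809}$ ($p = \frac{29315}{14045} = 29315 \cdot \frac{1}{14045} = \frac{5863}{2809} \approx 2.0872$)
$Q = \frac{59216}{3}$ ($Q = \frac{22706}{3} + 12170 = \frac{59216}{3} \approx 19739.0$)
$\frac{p}{14187} + \frac{\left(14864 - 8870\right) - 12205}{Q} = \frac{5863}{2809 \cdot 14187} + \frac{\left(14864 - 8870\right) - 12205}{\frac{59216}{3}} = \frac{5863}{2809} \cdot \frac{1}{14187} + \left(5994 - 12205\right) \frac{3}{59216} = \frac{5863}{39851283} - \frac{18633}{59216} = - \frac{742201772731}{2359833574128}$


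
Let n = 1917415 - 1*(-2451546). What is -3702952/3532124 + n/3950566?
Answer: 200738933083/3488472245546 ≈ 0.057544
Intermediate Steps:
n = 4368961 (n = 1917415 + 2451546 = 4368961)
-3702952/3532124 + n/3950566 = -3702952/3532124 + 4368961/3950566 = -3702952*1/3532124 + 4368961*(1/3950566) = -925738/883031 + 4368961/3950566 = 200738933083/3488472245546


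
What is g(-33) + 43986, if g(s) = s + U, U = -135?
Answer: 43818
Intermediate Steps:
g(s) = -135 + s (g(s) = s - 135 = -135 + s)
g(-33) + 43986 = (-135 - 33) + 43986 = -168 + 43986 = 43818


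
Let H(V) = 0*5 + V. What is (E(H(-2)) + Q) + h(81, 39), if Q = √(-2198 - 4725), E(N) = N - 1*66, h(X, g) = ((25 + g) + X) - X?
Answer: -4 + I*√6923 ≈ -4.0 + 83.205*I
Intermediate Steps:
h(X, g) = 25 + g (h(X, g) = (25 + X + g) - X = 25 + g)
H(V) = V (H(V) = 0 + V = V)
E(N) = -66 + N (E(N) = N - 66 = -66 + N)
Q = I*√6923 (Q = √(-6923) = I*√6923 ≈ 83.205*I)
(E(H(-2)) + Q) + h(81, 39) = ((-66 - 2) + I*√6923) + (25 + 39) = (-68 + I*√6923) + 64 = -4 + I*√6923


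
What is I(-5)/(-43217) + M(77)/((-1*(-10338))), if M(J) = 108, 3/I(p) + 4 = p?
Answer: 2335441/223388673 ≈ 0.010455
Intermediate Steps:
I(p) = 3/(-4 + p)
I(-5)/(-43217) + M(77)/((-1*(-10338))) = (3/(-4 - 5))/(-43217) + 108/((-1*(-10338))) = (3/(-9))*(-1/43217) + 108/10338 = (3*(-⅑))*(-1/43217) + 108*(1/10338) = -⅓*(-1/43217) + 18/1723 = 1/129651 + 18/1723 = 2335441/223388673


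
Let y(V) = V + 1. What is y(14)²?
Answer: 225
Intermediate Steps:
y(V) = 1 + V
y(14)² = (1 + 14)² = 15² = 225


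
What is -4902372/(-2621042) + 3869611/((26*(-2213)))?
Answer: -4930170137263/75404757298 ≈ -65.383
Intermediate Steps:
-4902372/(-2621042) + 3869611/((26*(-2213))) = -4902372*(-1/2621042) + 3869611/(-57538) = 2451186/1310521 + 3869611*(-1/57538) = 2451186/1310521 - 3869611/57538 = -4930170137263/75404757298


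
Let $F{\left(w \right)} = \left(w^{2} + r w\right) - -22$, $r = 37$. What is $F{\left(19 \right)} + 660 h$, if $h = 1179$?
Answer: $779226$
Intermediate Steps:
$F{\left(w \right)} = 22 + w^{2} + 37 w$ ($F{\left(w \right)} = \left(w^{2} + 37 w\right) - -22 = \left(w^{2} + 37 w\right) + 22 = 22 + w^{2} + 37 w$)
$F{\left(19 \right)} + 660 h = \left(22 + 19^{2} + 37 \cdot 19\right) + 660 \cdot 1179 = \left(22 + 361 + 703\right) + 778140 = 1086 + 778140 = 779226$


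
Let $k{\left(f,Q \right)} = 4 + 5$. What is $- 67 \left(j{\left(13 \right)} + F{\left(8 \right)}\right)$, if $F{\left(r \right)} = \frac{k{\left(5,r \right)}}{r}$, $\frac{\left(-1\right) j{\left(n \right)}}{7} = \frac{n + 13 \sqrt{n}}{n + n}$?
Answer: $\frac{1273}{8} + \frac{469 \sqrt{13}}{2} \approx 1004.6$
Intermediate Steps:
$k{\left(f,Q \right)} = 9$
$j{\left(n \right)} = - \frac{7 \left(n + 13 \sqrt{n}\right)}{2 n}$ ($j{\left(n \right)} = - 7 \frac{n + 13 \sqrt{n}}{n + n} = - 7 \frac{n + 13 \sqrt{n}}{2 n} = - \frac{7 \left(n + 13 \sqrt{n}\right)}{2 n}$)
$F{\left(r \right)} = \frac{9}{r}$
$- 67 \left(j{\left(13 \right)} + F{\left(8 \right)}\right) = - 67 \left(\left(- \frac{7}{2} - \frac{91}{2 \sqrt{13}}\right) + \frac{9}{8}\right) = - 67 \left(\left(- \frac{7}{2} - \frac{91 \frac{\sqrt{13}}{13}}{2}\right) + 9 \cdot \frac{1}{8}\right) = - 67 \left(\left(- \frac{7}{2} - \frac{7 \sqrt{13}}{2}\right) + \frac{9}{8}\right) = - 67 \left(- \frac{19}{8} - \frac{7 \sqrt{13}}{2}\right) = \frac{1273}{8} + \frac{469 \sqrt{13}}{2}$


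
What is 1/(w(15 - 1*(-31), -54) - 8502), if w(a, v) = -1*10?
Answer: -1/8512 ≈ -0.00011748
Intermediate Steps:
w(a, v) = -10
1/(w(15 - 1*(-31), -54) - 8502) = 1/(-10 - 8502) = 1/(-8512) = -1/8512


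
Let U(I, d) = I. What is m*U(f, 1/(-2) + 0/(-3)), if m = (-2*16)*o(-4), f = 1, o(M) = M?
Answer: 128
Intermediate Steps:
m = 128 (m = -2*16*(-4) = -32*(-4) = 128)
m*U(f, 1/(-2) + 0/(-3)) = 128*1 = 128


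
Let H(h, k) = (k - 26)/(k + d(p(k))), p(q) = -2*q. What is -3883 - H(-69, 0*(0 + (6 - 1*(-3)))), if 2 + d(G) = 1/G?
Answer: -3883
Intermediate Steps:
d(G) = -2 + 1/G
H(h, k) = (-26 + k)/(-2 + k - 1/(2*k)) (H(h, k) = (k - 26)/(k + (-2 + 1/(-2*k))) = (-26 + k)/(k + (-2 - 1/(2*k))) = (-26 + k)/(-2 + k - 1/(2*k)))
-3883 - H(-69, 0*(0 + (6 - 1*(-3)))) = -3883 - 2*0*(0 + (6 - 1*(-3)))*(-26 + 0*(0 + (6 - 1*(-3))))/(-1 + 2*(0*(0 + (6 - 1*(-3))))*(-2 + 0*(0 + (6 - 1*(-3))))) = -3883 - 2*0*(0 + (6 + 3))*(-26 + 0*(0 + (6 + 3)))/(-1 + 2*(0*(0 + (6 + 3)))*(-2 + 0*(0 + (6 + 3)))) = -3883 - 2*0*(0 + 9)*(-26 + 0*(0 + 9))/(-1 + 2*(0*(0 + 9))*(-2 + 0*(0 + 9))) = -3883 - 2*0*9*(-26 + 0*9)/(-1 + 2*(0*9)*(-2 + 0*9)) = -3883 - 2*0*(-26 + 0)/(-1 + 2*0*(-2 + 0)) = -3883 - 2*0*(-26)/(-1 + 2*0*(-2)) = -3883 - 2*0*(-26)/(-1 + 0) = -3883 - 2*0*(-26)/(-1) = -3883 - 2*0*(-1)*(-26) = -3883 - 1*0 = -3883 + 0 = -3883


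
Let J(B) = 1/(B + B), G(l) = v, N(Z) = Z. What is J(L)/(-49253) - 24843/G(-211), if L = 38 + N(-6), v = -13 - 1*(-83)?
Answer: -5593564709/15760960 ≈ -354.90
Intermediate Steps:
v = 70 (v = -13 + 83 = 70)
G(l) = 70
L = 32 (L = 38 - 6 = 32)
J(B) = 1/(2*B)
J(L)/(-49253) - 24843/G(-211) = ((1/2)/32)/(-49253) - 24843/70 = ((1/2)*(1/32))*(-1/49253) - 24843*1/70 = (1/64)*(-1/49253) - 3549/10 = -1/3152192 - 3549/10 = -5593564709/15760960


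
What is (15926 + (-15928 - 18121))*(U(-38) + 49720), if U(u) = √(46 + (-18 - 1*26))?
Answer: -901075560 - 18123*√2 ≈ -9.0110e+8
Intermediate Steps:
U(u) = √2 (U(u) = √(46 + (-18 - 26)) = √(46 - 44) = √2)
(15926 + (-15928 - 18121))*(U(-38) + 49720) = (15926 + (-15928 - 18121))*(√2 + 49720) = (15926 - 34049)*(49720 + √2) = -18123*(49720 + √2) = -901075560 - 18123*√2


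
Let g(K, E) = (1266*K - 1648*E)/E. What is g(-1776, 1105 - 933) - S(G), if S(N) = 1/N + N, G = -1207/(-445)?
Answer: -340047766902/23095945 ≈ -14723.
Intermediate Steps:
g(K, E) = (-1648*E + 1266*K)/E
G = 1207/445 (G = -1207*(-1/445) = 1207/445 ≈ 2.7124)
S(N) = N + 1/N
g(-1776, 1105 - 933) - S(G) = (-1648 + 1266*(-1776)/(1105 - 933)) - (1207/445 + 1/(1207/445)) = (-1648 + 1266*(-1776)/172) - (1207/445 + 445/1207) = (-1648 + 1266*(-1776)*(1/172)) - 1*1654874/537115 = (-1648 - 562104/43) - 1654874/537115 = -632968/43 - 1654874/537115 = -340047766902/23095945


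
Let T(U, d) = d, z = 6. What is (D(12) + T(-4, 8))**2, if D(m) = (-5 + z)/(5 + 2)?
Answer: 3249/49 ≈ 66.306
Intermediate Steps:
D(m) = 1/7 (D(m) = (-5 + 6)/(5 + 2) = 1/7)
(D(12) + T(-4, 8))**2 = (1/7 + 8)**2 = (57/7)**2 = 3249/49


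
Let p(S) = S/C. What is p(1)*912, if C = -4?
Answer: -228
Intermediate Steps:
p(S) = -S/4 (p(S) = S/(-4) = S*(-¼) = -S/4)
p(1)*912 = -¼*1*912 = -¼*912 = -228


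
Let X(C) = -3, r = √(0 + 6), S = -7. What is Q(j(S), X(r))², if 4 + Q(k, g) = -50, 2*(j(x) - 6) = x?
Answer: 2916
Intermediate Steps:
j(x) = 6 + x/2
r = √6 ≈ 2.4495
Q(k, g) = -54 (Q(k, g) = -4 - 50 = -54)
Q(j(S), X(r))² = (-54)² = 2916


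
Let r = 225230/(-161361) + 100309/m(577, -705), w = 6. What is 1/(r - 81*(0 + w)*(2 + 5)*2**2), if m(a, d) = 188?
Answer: -30335868/396666874435 ≈ -7.6477e-5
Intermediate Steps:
r = 16143617309/30335868 (r = 225230/(-161361) + 100309/188 = 225230*(-1/161361) + 100309*(1/188) = -225230/161361 + 100309/188 = 16143617309/30335868 ≈ 532.16)
1/(r - 81*(0 + w)*(2 + 5)*2**2) = 1/(16143617309/30335868 - 81*(0 + 6)*(2 + 5)*2**2) = 1/(16143617309/30335868 - 486*7*4) = 1/(16143617309/30335868 - 81*42*4) = 1/(16143617309/30335868 - 3402*4) = 1/(16143617309/30335868 - 13608) = 1/(-396666874435/30335868) = -30335868/396666874435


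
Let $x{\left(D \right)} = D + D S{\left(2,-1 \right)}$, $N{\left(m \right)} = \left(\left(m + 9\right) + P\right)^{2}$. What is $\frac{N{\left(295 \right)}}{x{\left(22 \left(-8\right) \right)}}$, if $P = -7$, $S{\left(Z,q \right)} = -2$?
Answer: $\frac{8019}{16} \approx 501.19$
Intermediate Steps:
$N{\left(m \right)} = \left(2 + m\right)^{2}$ ($N{\left(m \right)} = \left(\left(m + 9\right) - 7\right)^{2} = \left(\left(9 + m\right) - 7\right)^{2} = \left(2 + m\right)^{2}$)
$x{\left(D \right)} = - D$ ($x{\left(D \right)} = D + D \left(-2\right) = D - 2 D = - D$)
$\frac{N{\left(295 \right)}}{x{\left(22 \left(-8\right) \right)}} = \frac{\left(2 + 295\right)^{2}}{\left(-1\right) 22 \left(-8\right)} = \frac{297^{2}}{\left(-1\right) \left(-176\right)} = \frac{88209}{176} = 88209 \cdot \frac{1}{176} = \frac{8019}{16}$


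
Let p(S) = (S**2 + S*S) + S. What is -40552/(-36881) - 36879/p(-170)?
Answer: 325625787/708484010 ≈ 0.45961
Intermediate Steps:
p(S) = S + 2*S**2 (p(S) = (S**2 + S**2) + S = 2*S**2 + S = S + 2*S**2)
-40552/(-36881) - 36879/p(-170) = -40552/(-36881) - 36879*(-1/(170*(1 + 2*(-170)))) = -40552*(-1/36881) - 36879*(-1/(170*(1 - 340))) = 40552/36881 - 36879/((-170*(-339))) = 40552/36881 - 36879/57630 = 40552/36881 - 36879*1/57630 = 40552/36881 - 12293/19210 = 325625787/708484010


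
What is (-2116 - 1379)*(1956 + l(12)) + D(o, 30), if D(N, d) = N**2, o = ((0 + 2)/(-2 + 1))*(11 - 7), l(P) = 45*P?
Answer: -8723456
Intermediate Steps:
o = -8 (o = (2/(-1))*4 = (2*(-1))*4 = -2*4 = -8)
(-2116 - 1379)*(1956 + l(12)) + D(o, 30) = (-2116 - 1379)*(1956 + 45*12) + (-8)**2 = -3495*(1956 + 540) + 64 = -3495*2496 + 64 = -8723520 + 64 = -8723456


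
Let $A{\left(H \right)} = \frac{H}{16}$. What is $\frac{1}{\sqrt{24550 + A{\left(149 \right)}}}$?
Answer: $\frac{4 \sqrt{43661}}{130983} \approx 0.006381$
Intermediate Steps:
$A{\left(H \right)} = \frac{H}{16}$ ($A{\left(H \right)} = H \frac{1}{16} = \frac{H}{16}$)
$\frac{1}{\sqrt{24550 + A{\left(149 \right)}}} = \frac{1}{\sqrt{24550 + \frac{1}{16} \cdot 149}} = \frac{1}{\sqrt{24550 + \frac{149}{16}}} = \frac{1}{\sqrt{\frac{392949}{16}}} = \frac{1}{\frac{3}{4} \sqrt{43661}} = \frac{4 \sqrt{43661}}{130983}$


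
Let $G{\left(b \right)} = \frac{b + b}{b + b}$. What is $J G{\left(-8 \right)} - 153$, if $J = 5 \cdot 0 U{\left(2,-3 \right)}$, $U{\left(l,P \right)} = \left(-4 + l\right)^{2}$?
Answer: $-153$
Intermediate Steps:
$G{\left(b \right)} = 1$ ($G{\left(b \right)} = \frac{2 b}{2 b} = 2 b \frac{1}{2 b} = 1$)
$J = 0$ ($J = 5 \cdot 0 \left(-4 + 2\right)^{2} = 0 \left(-2\right)^{2} = 0 \cdot 4 = 0$)
$J G{\left(-8 \right)} - 153 = 0 \cdot 1 - 153 = 0 - 153 = -153$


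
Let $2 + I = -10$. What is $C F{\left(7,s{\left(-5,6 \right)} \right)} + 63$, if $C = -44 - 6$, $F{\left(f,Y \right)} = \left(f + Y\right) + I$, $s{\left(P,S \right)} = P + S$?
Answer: $263$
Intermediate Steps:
$I = -12$ ($I = -2 - 10 = -12$)
$F{\left(f,Y \right)} = -12 + Y + f$ ($F{\left(f,Y \right)} = \left(f + Y\right) - 12 = \left(Y + f\right) - 12 = -12 + Y + f$)
$C = -50$ ($C = -44 - 6 = -50$)
$C F{\left(7,s{\left(-5,6 \right)} \right)} + 63 = - 50 \left(-12 + \left(-5 + 6\right) + 7\right) + 63 = - 50 \left(-12 + 1 + 7\right) + 63 = \left(-50\right) \left(-4\right) + 63 = 200 + 63 = 263$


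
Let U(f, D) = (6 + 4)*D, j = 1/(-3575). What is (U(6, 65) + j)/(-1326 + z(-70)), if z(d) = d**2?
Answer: 2323749/12777050 ≈ 0.18187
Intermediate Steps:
j = -1/3575 ≈ -0.00027972
U(f, D) = 10*D
(U(6, 65) + j)/(-1326 + z(-70)) = (10*65 - 1/3575)/(-1326 + (-70)**2) = (650 - 1/3575)/(-1326 + 4900) = (2323749/3575)/3574 = (2323749/3575)*(1/3574) = 2323749/12777050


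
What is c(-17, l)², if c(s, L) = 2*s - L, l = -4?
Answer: 900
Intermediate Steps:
c(s, L) = -L + 2*s
c(-17, l)² = (-1*(-4) + 2*(-17))² = (4 - 34)² = (-30)² = 900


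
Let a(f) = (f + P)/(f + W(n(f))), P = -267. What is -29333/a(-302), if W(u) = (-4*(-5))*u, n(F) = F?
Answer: -186029886/569 ≈ -3.2694e+5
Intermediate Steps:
W(u) = 20*u
a(f) = (-267 + f)/(21*f) (a(f) = (f - 267)/(f + 20*f) = (-267 + f)/((21*f)) = (-267 + f)*(1/(21*f)) = (-267 + f)/(21*f))
-29333/a(-302) = -29333*(-6342/(-267 - 302)) = -29333/((1/21)*(-1/302)*(-569)) = -29333/569/6342 = -29333*6342/569 = -186029886/569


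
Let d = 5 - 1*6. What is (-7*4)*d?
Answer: 28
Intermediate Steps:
d = -1 (d = 5 - 6 = -1)
(-7*4)*d = -7*4*(-1) = -28*(-1) = 28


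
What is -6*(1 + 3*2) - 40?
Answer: -82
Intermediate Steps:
-6*(1 + 3*2) - 40 = -6*(1 + 6) - 40 = -6*7 - 40 = -42 - 40 = -82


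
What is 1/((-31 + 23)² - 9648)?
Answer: -1/9584 ≈ -0.00010434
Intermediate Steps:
1/((-31 + 23)² - 9648) = 1/((-8)² - 9648) = 1/(64 - 9648) = 1/(-9584) = -1/9584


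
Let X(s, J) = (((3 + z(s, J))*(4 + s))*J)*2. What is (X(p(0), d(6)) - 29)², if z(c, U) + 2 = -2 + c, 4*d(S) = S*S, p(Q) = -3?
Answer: 10201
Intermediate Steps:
d(S) = S²/4 (d(S) = (S*S)/4 = S²/4)
z(c, U) = -4 + c (z(c, U) = -2 + (-2 + c) = -4 + c)
X(s, J) = 2*J*(-1 + s)*(4 + s) (X(s, J) = (((3 + (-4 + s))*(4 + s))*J)*2 = (((-1 + s)*(4 + s))*J)*2 = (J*(-1 + s)*(4 + s))*2 = 2*J*(-1 + s)*(4 + s))
(X(p(0), d(6)) - 29)² = (2*((¼)*6²)*(-4 + (-3)² + 3*(-3)) - 29)² = (2*((¼)*36)*(-4 + 9 - 9) - 29)² = (2*9*(-4) - 29)² = (-72 - 29)² = (-101)² = 10201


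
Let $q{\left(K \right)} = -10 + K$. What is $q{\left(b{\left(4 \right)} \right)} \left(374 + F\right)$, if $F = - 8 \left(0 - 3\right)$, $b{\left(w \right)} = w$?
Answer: $-2388$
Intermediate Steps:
$F = 24$ ($F = \left(-8\right) \left(-3\right) = 24$)
$q{\left(b{\left(4 \right)} \right)} \left(374 + F\right) = \left(-10 + 4\right) \left(374 + 24\right) = \left(-6\right) 398 = -2388$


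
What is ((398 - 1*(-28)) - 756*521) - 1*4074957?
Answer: -4468407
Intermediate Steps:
((398 - 1*(-28)) - 756*521) - 1*4074957 = ((398 + 28) - 393876) - 4074957 = (426 - 393876) - 4074957 = -393450 - 4074957 = -4468407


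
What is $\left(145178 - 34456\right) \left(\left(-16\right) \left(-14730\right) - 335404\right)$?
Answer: $-11041640728$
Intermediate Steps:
$\left(145178 - 34456\right) \left(\left(-16\right) \left(-14730\right) - 335404\right) = 110722 \left(235680 - 335404\right) = 110722 \left(-99724\right) = -11041640728$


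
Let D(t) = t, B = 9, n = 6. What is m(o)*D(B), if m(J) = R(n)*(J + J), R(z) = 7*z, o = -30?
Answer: -22680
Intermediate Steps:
m(J) = 84*J (m(J) = (7*6)*(J + J) = 42*(2*J) = 84*J)
m(o)*D(B) = (84*(-30))*9 = -2520*9 = -22680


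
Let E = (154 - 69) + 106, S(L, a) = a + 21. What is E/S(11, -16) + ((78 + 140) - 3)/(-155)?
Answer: 5706/155 ≈ 36.813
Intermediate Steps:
S(L, a) = 21 + a
E = 191 (E = 85 + 106 = 191)
E/S(11, -16) + ((78 + 140) - 3)/(-155) = 191/(21 - 16) + ((78 + 140) - 3)/(-155) = 191/5 + (218 - 3)*(-1/155) = 191*(⅕) + 215*(-1/155) = 191/5 - 43/31 = 5706/155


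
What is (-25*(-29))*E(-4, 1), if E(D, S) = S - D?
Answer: 3625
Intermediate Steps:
(-25*(-29))*E(-4, 1) = (-25*(-29))*(1 - 1*(-4)) = 725*(1 + 4) = 725*5 = 3625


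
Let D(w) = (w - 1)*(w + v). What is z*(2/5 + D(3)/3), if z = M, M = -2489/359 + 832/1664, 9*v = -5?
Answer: -632803/48465 ≈ -13.057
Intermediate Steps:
v = -5/9 (v = (⅑)*(-5) = -5/9 ≈ -0.55556)
D(w) = (-1 + w)*(-5/9 + w) (D(w) = (w - 1)*(w - 5/9) = (-1 + w)*(-5/9 + w))
M = -4619/718 (M = -2489*1/359 + 832*(1/1664) = -2489/359 + ½ = -4619/718 ≈ -6.4332)
z = -4619/718 ≈ -6.4332
z*(2/5 + D(3)/3) = -4619*(2/5 + (5/9 + 3² - 14/9*3)/3)/718 = -4619*(2*(⅕) + (5/9 + 9 - 14/3)*(⅓))/718 = -4619*(⅖ + (44/9)*(⅓))/718 = -4619*(⅖ + 44/27)/718 = -4619/718*274/135 = -632803/48465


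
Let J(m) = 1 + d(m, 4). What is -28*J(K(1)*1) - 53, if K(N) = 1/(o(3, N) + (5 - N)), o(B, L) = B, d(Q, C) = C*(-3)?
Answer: 255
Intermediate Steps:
d(Q, C) = -3*C
K(N) = 1/(8 - N) (K(N) = 1/(3 + (5 - N)) = 1/(8 - N))
J(m) = -11 (J(m) = 1 - 3*4 = 1 - 12 = -11)
-28*J(K(1)*1) - 53 = -28*(-11) - 53 = 308 - 53 = 255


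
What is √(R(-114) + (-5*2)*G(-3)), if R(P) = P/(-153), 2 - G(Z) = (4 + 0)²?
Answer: √366078/51 ≈ 11.864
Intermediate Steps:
G(Z) = -14 (G(Z) = 2 - (4 + 0)² = 2 - 1*4² = 2 - 1*16 = 2 - 16 = -14)
R(P) = -P/153 (R(P) = P*(-1/153) = -P/153)
√(R(-114) + (-5*2)*G(-3)) = √(-1/153*(-114) - 5*2*(-14)) = √(38/51 - 10*(-14)) = √(38/51 + 140) = √(7178/51) = √366078/51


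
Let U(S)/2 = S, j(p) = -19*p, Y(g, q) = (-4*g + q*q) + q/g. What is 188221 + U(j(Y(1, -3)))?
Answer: 188145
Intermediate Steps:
Y(g, q) = q² - 4*g + q/g (Y(g, q) = (-4*g + q²) + q/g = (q² - 4*g) + q/g = q² - 4*g + q/g)
U(S) = 2*S
188221 + U(j(Y(1, -3))) = 188221 + 2*(-19*((-3)² - 4*1 - 3/1)) = 188221 + 2*(-19*(9 - 4 - 3*1)) = 188221 + 2*(-19*(9 - 4 - 3)) = 188221 + 2*(-19*2) = 188221 + 2*(-38) = 188221 - 76 = 188145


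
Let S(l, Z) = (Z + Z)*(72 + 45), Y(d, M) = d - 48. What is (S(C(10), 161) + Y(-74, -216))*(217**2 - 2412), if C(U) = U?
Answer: 1677710704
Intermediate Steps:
Y(d, M) = -48 + d
S(l, Z) = 234*Z (S(l, Z) = (2*Z)*117 = 234*Z)
(S(C(10), 161) + Y(-74, -216))*(217**2 - 2412) = (234*161 + (-48 - 74))*(217**2 - 2412) = (37674 - 122)*(47089 - 2412) = 37552*44677 = 1677710704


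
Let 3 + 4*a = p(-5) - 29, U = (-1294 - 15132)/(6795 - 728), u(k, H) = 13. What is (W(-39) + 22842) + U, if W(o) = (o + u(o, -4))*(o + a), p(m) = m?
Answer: 292354079/12134 ≈ 24094.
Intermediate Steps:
U = -16426/6067 ≈ -2.7074
a = -37/4 (a = -¾ + (-5 - 29)/4 = -¾ + (¼)*(-34) = -¾ - 17/2 = -37/4 ≈ -9.2500)
W(o) = (13 + o)*(-37/4 + o) (W(o) = (o + 13)*(o - 37/4) = (13 + o)*(-37/4 + o))
(W(-39) + 22842) + U = ((-481/4 + (-39)² + (15/4)*(-39)) + 22842) - 16426/6067 = ((-481/4 + 1521 - 585/4) + 22842) - 16426/6067 = (2509/2 + 22842) - 16426/6067 = 48193/2 - 16426/6067 = 292354079/12134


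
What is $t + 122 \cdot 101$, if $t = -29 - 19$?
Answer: $12274$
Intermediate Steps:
$t = -48$
$t + 122 \cdot 101 = -48 + 122 \cdot 101 = -48 + 12322 = 12274$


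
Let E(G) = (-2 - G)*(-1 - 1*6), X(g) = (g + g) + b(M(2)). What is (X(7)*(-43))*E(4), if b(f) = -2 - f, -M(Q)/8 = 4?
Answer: -79464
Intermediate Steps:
M(Q) = -32 (M(Q) = -8*4 = -32)
X(g) = 30 + 2*g (X(g) = (g + g) + (-2 - 1*(-32)) = 2*g + (-2 + 32) = 2*g + 30 = 30 + 2*g)
E(G) = 14 + 7*G (E(G) = (-2 - G)*(-1 - 6) = (-2 - G)*(-7) = 14 + 7*G)
(X(7)*(-43))*E(4) = ((30 + 2*7)*(-43))*(14 + 7*4) = ((30 + 14)*(-43))*(14 + 28) = (44*(-43))*42 = -1892*42 = -79464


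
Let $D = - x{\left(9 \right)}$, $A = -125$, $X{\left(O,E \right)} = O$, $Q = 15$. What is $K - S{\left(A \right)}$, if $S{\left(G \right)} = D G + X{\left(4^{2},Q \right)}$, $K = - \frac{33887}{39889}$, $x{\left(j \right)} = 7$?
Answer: $- \frac{35574986}{39889} \approx -891.85$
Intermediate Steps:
$K = - \frac{33887}{39889}$ ($K = \left(-33887\right) \frac{1}{39889} = - \frac{33887}{39889} \approx -0.84953$)
$D = -7$ ($D = \left(-1\right) 7 = -7$)
$S{\left(G \right)} = 16 - 7 G$ ($S{\left(G \right)} = - 7 G + 4^{2} = - 7 G + 16 = 16 - 7 G$)
$K - S{\left(A \right)} = - \frac{33887}{39889} - \left(16 - -875\right) = - \frac{33887}{39889} - \left(16 + 875\right) = - \frac{33887}{39889} - 891 = - \frac{35574986}{39889}$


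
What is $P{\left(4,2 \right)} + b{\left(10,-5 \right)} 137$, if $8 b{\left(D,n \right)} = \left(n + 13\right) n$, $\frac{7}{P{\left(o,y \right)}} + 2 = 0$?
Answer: $- \frac{1377}{2} \approx -688.5$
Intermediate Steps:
$P{\left(o,y \right)} = - \frac{7}{2}$ ($P{\left(o,y \right)} = \frac{7}{-2 + 0} = \frac{7}{-2} = 7 \left(- \frac{1}{2}\right) = - \frac{7}{2}$)
$b{\left(D,n \right)} = \frac{n \left(13 + n\right)}{8}$ ($b{\left(D,n \right)} = \frac{\left(n + 13\right) n}{8} = \frac{\left(13 + n\right) n}{8} = \frac{n \left(13 + n\right)}{8}$)
$P{\left(4,2 \right)} + b{\left(10,-5 \right)} 137 = - \frac{7}{2} + \frac{1}{8} \left(-5\right) \left(13 - 5\right) 137 = - \frac{7}{2} + \frac{1}{8} \left(-5\right) 8 \cdot 137 = - \frac{7}{2} - 685 = - \frac{1377}{2}$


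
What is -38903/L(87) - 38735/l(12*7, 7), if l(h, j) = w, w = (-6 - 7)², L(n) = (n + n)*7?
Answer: -53753837/205842 ≈ -261.14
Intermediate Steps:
L(n) = 14*n (L(n) = (2*n)*7 = 14*n)
w = 169 (w = (-13)² = 169)
l(h, j) = 169
-38903/L(87) - 38735/l(12*7, 7) = -38903/(14*87) - 38735/169 = -38903/1218 - 38735*1/169 = -38903*1/1218 - 38735/169 = -38903/1218 - 38735/169 = -53753837/205842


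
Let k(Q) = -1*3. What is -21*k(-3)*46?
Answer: 2898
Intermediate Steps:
k(Q) = -3
-21*k(-3)*46 = -21*(-3)*46 = 63*46 = 2898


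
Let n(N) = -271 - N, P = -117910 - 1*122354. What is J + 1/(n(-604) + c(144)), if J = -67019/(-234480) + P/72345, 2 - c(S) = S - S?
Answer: -229756292729/75770101680 ≈ -3.0323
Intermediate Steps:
P = -240264 (P = -117910 - 122354 = -240264)
c(S) = 2 (c(S) = 2 - (S - S) = 2 - 1*0 = 2 + 0 = 2)
J = -3432574211/1130897040 (J = -67019/(-234480) - 240264/72345 = -67019*(-1/234480) - 240264*1/72345 = 67019/234480 - 80088/24115 = -3432574211/1130897040 ≈ -3.0353)
J + 1/(n(-604) + c(144)) = -3432574211/1130897040 + 1/((-271 - 1*(-604)) + 2) = -3432574211/1130897040 + 1/((-271 + 604) + 2) = -3432574211/1130897040 + 1/(333 + 2) = -3432574211/1130897040 + 1/335 = -229756292729/75770101680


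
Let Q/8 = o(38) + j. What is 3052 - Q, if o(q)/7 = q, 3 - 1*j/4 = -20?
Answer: 188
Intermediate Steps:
j = 92 (j = 12 - 4*(-20) = 12 + 80 = 92)
o(q) = 7*q
Q = 2864 (Q = 8*(7*38 + 92) = 8*(266 + 92) = 8*358 = 2864)
3052 - Q = 3052 - 1*2864 = 3052 - 2864 = 188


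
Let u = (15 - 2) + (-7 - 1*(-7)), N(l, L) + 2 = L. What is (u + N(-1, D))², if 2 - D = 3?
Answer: 100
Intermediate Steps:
D = -1 (D = 2 - 1*3 = 2 - 3 = -1)
N(l, L) = -2 + L
u = 13 (u = 13 + (-7 + 7) = 13 + 0 = 13)
(u + N(-1, D))² = (13 + (-2 - 1))² = (13 - 3)² = 10² = 100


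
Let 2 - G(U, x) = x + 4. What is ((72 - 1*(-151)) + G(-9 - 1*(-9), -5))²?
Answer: 51076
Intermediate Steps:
G(U, x) = -2 - x (G(U, x) = 2 - (x + 4) = 2 - (4 + x) = 2 + (-4 - x) = -2 - x)
((72 - 1*(-151)) + G(-9 - 1*(-9), -5))² = ((72 - 1*(-151)) + (-2 - 1*(-5)))² = ((72 + 151) + (-2 + 5))² = (223 + 3)² = 226² = 51076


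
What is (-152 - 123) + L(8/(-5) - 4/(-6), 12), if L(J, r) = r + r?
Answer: -251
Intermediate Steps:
L(J, r) = 2*r
(-152 - 123) + L(8/(-5) - 4/(-6), 12) = (-152 - 123) + 2*12 = -275 + 24 = -251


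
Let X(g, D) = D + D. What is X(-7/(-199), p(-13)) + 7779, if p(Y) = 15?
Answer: 7809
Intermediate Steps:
X(g, D) = 2*D
X(-7/(-199), p(-13)) + 7779 = 2*15 + 7779 = 30 + 7779 = 7809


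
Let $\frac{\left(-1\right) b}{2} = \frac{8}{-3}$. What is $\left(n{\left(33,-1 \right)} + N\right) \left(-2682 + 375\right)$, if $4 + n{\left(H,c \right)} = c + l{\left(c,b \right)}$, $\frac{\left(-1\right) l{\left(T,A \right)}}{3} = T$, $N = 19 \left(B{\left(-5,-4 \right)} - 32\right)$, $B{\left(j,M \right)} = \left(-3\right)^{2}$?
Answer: $1012773$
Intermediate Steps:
$b = \frac{16}{3}$ ($b = - 2 \frac{8}{-3} = - 2 \cdot 8 \left(- \frac{1}{3}\right) = \left(-2\right) \left(- \frac{8}{3}\right) = \frac{16}{3} \approx 5.3333$)
$B{\left(j,M \right)} = 9$
$N = -437$ ($N = 19 \left(9 - 32\right) = 19 \left(-23\right) = -437$)
$l{\left(T,A \right)} = - 3 T$
$n{\left(H,c \right)} = -4 - 2 c$ ($n{\left(H,c \right)} = -4 + \left(c - 3 c\right) = -4 - 2 c$)
$\left(n{\left(33,-1 \right)} + N\right) \left(-2682 + 375\right) = \left(\left(-4 - -2\right) - 437\right) \left(-2682 + 375\right) = \left(\left(-4 + 2\right) - 437\right) \left(-2307\right) = \left(-2 - 437\right) \left(-2307\right) = \left(-439\right) \left(-2307\right) = 1012773$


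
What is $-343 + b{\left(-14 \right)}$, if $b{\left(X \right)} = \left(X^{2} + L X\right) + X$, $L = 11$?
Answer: $-315$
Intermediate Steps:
$b{\left(X \right)} = X^{2} + 12 X$ ($b{\left(X \right)} = \left(X^{2} + 11 X\right) + X = X^{2} + 12 X$)
$-343 + b{\left(-14 \right)} = -343 - 14 \left(12 - 14\right) = -343 - -28 = -343 + 28 = -315$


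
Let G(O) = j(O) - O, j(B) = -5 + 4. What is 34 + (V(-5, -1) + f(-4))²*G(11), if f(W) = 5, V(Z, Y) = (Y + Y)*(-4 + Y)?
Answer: -2666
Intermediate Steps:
j(B) = -1
V(Z, Y) = 2*Y*(-4 + Y) (V(Z, Y) = (2*Y)*(-4 + Y) = 2*Y*(-4 + Y))
G(O) = -1 - O
34 + (V(-5, -1) + f(-4))²*G(11) = 34 + (2*(-1)*(-4 - 1) + 5)²*(-1 - 1*11) = 34 + (2*(-1)*(-5) + 5)²*(-1 - 11) = 34 + (10 + 5)²*(-12) = 34 + 15²*(-12) = 34 + 225*(-12) = 34 - 2700 = -2666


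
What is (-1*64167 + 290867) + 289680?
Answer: 516380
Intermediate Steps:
(-1*64167 + 290867) + 289680 = (-64167 + 290867) + 289680 = 226700 + 289680 = 516380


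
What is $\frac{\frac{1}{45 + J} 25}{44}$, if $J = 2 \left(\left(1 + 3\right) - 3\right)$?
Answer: $\frac{25}{2068} \approx 0.012089$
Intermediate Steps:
$J = 2$ ($J = 2 \left(4 - 3\right) = 2 \cdot 1 = 2$)
$\frac{\frac{1}{45 + J} 25}{44} = \frac{\frac{1}{45 + 2} \cdot 25}{44} = \frac{1}{47} \cdot 25 \cdot \frac{1}{44} = \frac{25}{47} \cdot \frac{1}{44} = \frac{25}{2068}$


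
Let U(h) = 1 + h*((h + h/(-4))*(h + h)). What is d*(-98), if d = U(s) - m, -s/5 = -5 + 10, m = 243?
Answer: 2320591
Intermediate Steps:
s = -25 (s = -5*(-5 + 10) = -5*5 = -25)
U(h) = 1 + 3*h³/2 (U(h) = 1 + h*((h + h*(-¼))*(2*h)) = 1 + h*((h - h/4)*(2*h)) = 1 + h*((3*h/4)*(2*h)) = 1 + h*(3*h²/2) = 1 + 3*h³/2)
d = -47359/2 (d = (1 + (3/2)*(-25)³) - 1*243 = (1 + (3/2)*(-15625)) - 243 = (1 - 46875/2) - 243 = -46873/2 - 243 = -47359/2 ≈ -23680.)
d*(-98) = -47359/2*(-98) = 2320591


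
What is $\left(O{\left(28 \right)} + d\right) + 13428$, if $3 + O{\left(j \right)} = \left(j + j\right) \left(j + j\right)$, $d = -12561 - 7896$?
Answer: $-3896$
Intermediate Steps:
$d = -20457$
$O{\left(j \right)} = -3 + 4 j^{2}$ ($O{\left(j \right)} = -3 + \left(j + j\right) \left(j + j\right) = -3 + 2 j 2 j = -3 + 4 j^{2}$)
$\left(O{\left(28 \right)} + d\right) + 13428 = \left(\left(-3 + 4 \cdot 28^{2}\right) - 20457\right) + 13428 = \left(\left(-3 + 4 \cdot 784\right) - 20457\right) + 13428 = \left(\left(-3 + 3136\right) - 20457\right) + 13428 = \left(3133 - 20457\right) + 13428 = -17324 + 13428 = -3896$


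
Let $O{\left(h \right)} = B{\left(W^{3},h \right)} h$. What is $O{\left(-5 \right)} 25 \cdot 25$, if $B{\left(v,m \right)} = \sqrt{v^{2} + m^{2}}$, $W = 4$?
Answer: $- 3125 \sqrt{4121} \approx -2.0061 \cdot 10^{5}$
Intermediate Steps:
$B{\left(v,m \right)} = \sqrt{m^{2} + v^{2}}$
$O{\left(h \right)} = h \sqrt{4096 + h^{2}}$ ($O{\left(h \right)} = \sqrt{h^{2} + \left(4^{3}\right)^{2}} h = \sqrt{h^{2} + 64^{2}} h = \sqrt{h^{2} + 4096} h = \sqrt{4096 + h^{2}} h = h \sqrt{4096 + h^{2}}$)
$O{\left(-5 \right)} 25 \cdot 25 = - 5 \sqrt{4096 + \left(-5\right)^{2}} \cdot 25 \cdot 25 = - 5 \sqrt{4096 + 25} \cdot 25 \cdot 25 = - 5 \sqrt{4121} \cdot 25 \cdot 25 = - 125 \sqrt{4121} \cdot 25 = - 3125 \sqrt{4121}$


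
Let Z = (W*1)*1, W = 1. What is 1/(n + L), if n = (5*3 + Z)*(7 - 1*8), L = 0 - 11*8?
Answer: -1/104 ≈ -0.0096154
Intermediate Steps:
Z = 1 (Z = (1*1)*1 = 1*1 = 1)
L = -88 (L = 0 - 88 = -88)
n = -16 (n = (5*3 + 1)*(7 - 1*8) = (15 + 1)*(7 - 8) = 16*(-1) = -16)
1/(n + L) = 1/(-16 - 88) = 1/(-104) = -1/104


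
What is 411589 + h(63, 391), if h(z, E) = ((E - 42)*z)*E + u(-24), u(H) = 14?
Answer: 9008520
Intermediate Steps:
h(z, E) = 14 + E*z*(-42 + E) (h(z, E) = ((E - 42)*z)*E + 14 = ((-42 + E)*z)*E + 14 = (z*(-42 + E))*E + 14 = E*z*(-42 + E) + 14 = 14 + E*z*(-42 + E))
411589 + h(63, 391) = 411589 + (14 + 63*391**2 - 42*391*63) = 411589 + (14 + 63*152881 - 1034586) = 411589 + (14 + 9631503 - 1034586) = 411589 + 8596931 = 9008520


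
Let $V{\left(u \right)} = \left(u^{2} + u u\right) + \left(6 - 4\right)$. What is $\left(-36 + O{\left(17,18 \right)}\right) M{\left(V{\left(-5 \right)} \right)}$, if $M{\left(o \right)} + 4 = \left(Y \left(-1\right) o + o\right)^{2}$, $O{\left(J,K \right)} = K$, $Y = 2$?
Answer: $-48600$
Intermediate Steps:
$V{\left(u \right)} = 2 + 2 u^{2}$ ($V{\left(u \right)} = \left(u^{2} + u^{2}\right) + \left(6 - 4\right) = 2 u^{2} + 2 = 2 + 2 u^{2}$)
$M{\left(o \right)} = -4 + o^{2}$ ($M{\left(o \right)} = -4 + \left(2 \left(-1\right) o + o\right)^{2} = -4 + \left(- 2 o + o\right)^{2} = -4 + \left(- o\right)^{2} = -4 + o^{2}$)
$\left(-36 + O{\left(17,18 \right)}\right) M{\left(V{\left(-5 \right)} \right)} = \left(-36 + 18\right) \left(-4 + \left(2 + 2 \left(-5\right)^{2}\right)^{2}\right) = - 18 \left(-4 + \left(2 + 2 \cdot 25\right)^{2}\right) = - 18 \left(-4 + \left(2 + 50\right)^{2}\right) = - 18 \left(-4 + 52^{2}\right) = - 18 \left(-4 + 2704\right) = \left(-18\right) 2700 = -48600$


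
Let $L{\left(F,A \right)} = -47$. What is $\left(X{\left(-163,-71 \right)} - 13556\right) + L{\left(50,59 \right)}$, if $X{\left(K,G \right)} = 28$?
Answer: $-13575$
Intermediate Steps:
$\left(X{\left(-163,-71 \right)} - 13556\right) + L{\left(50,59 \right)} = \left(28 - 13556\right) - 47 = -13528 - 47 = -13575$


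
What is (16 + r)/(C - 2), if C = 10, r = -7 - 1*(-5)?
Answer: 7/4 ≈ 1.7500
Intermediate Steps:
r = -2 (r = -7 + 5 = -2)
(16 + r)/(C - 2) = (16 - 2)/(10 - 2) = 14/8 = (⅛)*14 = 7/4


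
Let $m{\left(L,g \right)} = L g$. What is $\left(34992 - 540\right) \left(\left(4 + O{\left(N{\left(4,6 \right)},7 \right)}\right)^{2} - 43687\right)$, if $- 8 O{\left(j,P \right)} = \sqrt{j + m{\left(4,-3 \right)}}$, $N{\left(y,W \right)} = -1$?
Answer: $- \frac{24072964641}{16} - 34452 i \sqrt{13} \approx -1.5046 \cdot 10^{9} - 1.2422 \cdot 10^{5} i$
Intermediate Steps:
$O{\left(j,P \right)} = - \frac{\sqrt{-12 + j}}{8}$ ($O{\left(j,P \right)} = - \frac{\sqrt{j + 4 \left(-3\right)}}{8} = - \frac{\sqrt{j - 12}}{8} = - \frac{\sqrt{-12 + j}}{8}$)
$\left(34992 - 540\right) \left(\left(4 + O{\left(N{\left(4,6 \right)},7 \right)}\right)^{2} - 43687\right) = \left(34992 - 540\right) \left(\left(4 - \frac{\sqrt{-12 - 1}}{8}\right)^{2} - 43687\right) = 34452 \left(\left(4 - \frac{\sqrt{-13}}{8}\right)^{2} - 43687\right) = 34452 \left(\left(4 - \frac{i \sqrt{13}}{8}\right)^{2} - 43687\right) = 34452 \left(-43687 + \left(4 - \frac{i \sqrt{13}}{8}\right)^{2}\right) = -1505104524 + 34452 \left(4 - \frac{i \sqrt{13}}{8}\right)^{2}$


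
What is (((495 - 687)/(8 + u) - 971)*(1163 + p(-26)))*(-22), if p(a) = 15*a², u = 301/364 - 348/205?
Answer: 571492859298/2303 ≈ 2.4815e+8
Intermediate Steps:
u = -9281/10660 (u = 301*(1/364) - 348*1/205 = 43/52 - 348/205 = -9281/10660 ≈ -0.87064)
(((495 - 687)/(8 + u) - 971)*(1163 + p(-26)))*(-22) = (((495 - 687)/(8 - 9281/10660) - 971)*(1163 + 15*(-26)²))*(-22) = ((-192/75999/10660 - 971)*(1163 + 15*676))*(-22) = ((-192*10660/75999 - 971)*(1163 + 10140))*(-22) = ((-682240/25333 - 971)*11303)*(-22) = -25280583/25333*11303*(-22) = -285746429649/25333*(-22) = 571492859298/2303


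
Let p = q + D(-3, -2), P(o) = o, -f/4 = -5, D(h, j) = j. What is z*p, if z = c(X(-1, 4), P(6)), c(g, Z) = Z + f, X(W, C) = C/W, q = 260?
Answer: 6708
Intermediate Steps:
f = 20 (f = -4*(-5) = 20)
c(g, Z) = 20 + Z (c(g, Z) = Z + 20 = 20 + Z)
p = 258 (p = 260 - 2 = 258)
z = 26 (z = 20 + 6 = 26)
z*p = 26*258 = 6708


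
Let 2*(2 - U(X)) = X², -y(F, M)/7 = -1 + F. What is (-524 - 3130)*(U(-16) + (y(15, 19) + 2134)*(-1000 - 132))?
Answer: 8422024212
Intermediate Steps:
y(F, M) = 7 - 7*F (y(F, M) = -7*(-1 + F) = 7 - 7*F)
U(X) = 2 - X²/2
(-524 - 3130)*(U(-16) + (y(15, 19) + 2134)*(-1000 - 132)) = (-524 - 3130)*((2 - ½*(-16)²) + ((7 - 7*15) + 2134)*(-1000 - 132)) = -3654*((2 - ½*256) + ((7 - 105) + 2134)*(-1132)) = -3654*((2 - 128) + (-98 + 2134)*(-1132)) = -3654*(-126 + 2036*(-1132)) = -3654*(-126 - 2304752) = -3654*(-2304878) = 8422024212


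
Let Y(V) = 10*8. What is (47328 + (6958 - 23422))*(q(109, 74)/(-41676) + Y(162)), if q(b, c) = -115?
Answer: 372849980/151 ≈ 2.4692e+6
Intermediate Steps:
Y(V) = 80
(47328 + (6958 - 23422))*(q(109, 74)/(-41676) + Y(162)) = (47328 + (6958 - 23422))*(-115/(-41676) + 80) = (47328 - 16464)*(-115*(-1/41676) + 80) = 30864*(5/1812 + 80) = 30864*(144965/1812) = 372849980/151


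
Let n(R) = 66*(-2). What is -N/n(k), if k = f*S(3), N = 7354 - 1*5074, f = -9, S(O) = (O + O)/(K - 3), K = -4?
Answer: 190/11 ≈ 17.273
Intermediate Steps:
S(O) = -2*O/7 (S(O) = (O + O)/(-4 - 3) = (2*O)/(-7) = (2*O)*(-⅐) = -2*O/7)
N = 2280 (N = 7354 - 5074 = 2280)
k = 54/7 (k = -(-18)*3/7 = -9*(-6/7) = 54/7 ≈ 7.7143)
n(R) = -132
-N/n(k) = -2280/(-132) = -2280*(-1)/132 = -1*(-190/11) = 190/11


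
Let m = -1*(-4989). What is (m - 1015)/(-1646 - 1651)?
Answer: -3974/3297 ≈ -1.2053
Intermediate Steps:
m = 4989
(m - 1015)/(-1646 - 1651) = (4989 - 1015)/(-1646 - 1651) = 3974/(-3297) = 3974*(-1/3297) = -3974/3297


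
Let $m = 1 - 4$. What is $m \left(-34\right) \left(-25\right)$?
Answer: $-2550$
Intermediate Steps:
$m = -3$
$m \left(-34\right) \left(-25\right) = \left(-3\right) \left(-34\right) \left(-25\right) = 102 \left(-25\right) = -2550$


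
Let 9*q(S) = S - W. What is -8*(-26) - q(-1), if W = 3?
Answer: 1876/9 ≈ 208.44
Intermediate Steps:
q(S) = -1/3 + S/9 (q(S) = (S - 1*3)/9 = (S - 3)/9 = (-3 + S)/9 = -1/3 + S/9)
-8*(-26) - q(-1) = -8*(-26) - (-1/3 + (1/9)*(-1)) = 208 - (-1/3 - 1/9) = 208 - 1*(-4/9) = 208 + 4/9 = 1876/9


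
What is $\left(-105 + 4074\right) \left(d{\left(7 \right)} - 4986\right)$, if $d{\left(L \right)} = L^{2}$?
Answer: $-19594953$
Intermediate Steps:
$\left(-105 + 4074\right) \left(d{\left(7 \right)} - 4986\right) = \left(-105 + 4074\right) \left(7^{2} - 4986\right) = 3969 \left(49 - 4986\right) = 3969 \left(-4937\right) = -19594953$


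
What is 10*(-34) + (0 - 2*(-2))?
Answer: -336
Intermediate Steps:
10*(-34) + (0 - 2*(-2)) = -340 + (0 + 4) = -340 + 4 = -336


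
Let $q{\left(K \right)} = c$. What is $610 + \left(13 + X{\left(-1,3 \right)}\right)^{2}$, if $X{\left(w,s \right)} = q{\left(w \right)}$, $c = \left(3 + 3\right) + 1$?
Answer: $1010$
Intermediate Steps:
$c = 7$ ($c = 6 + 1 = 7$)
$q{\left(K \right)} = 7$
$X{\left(w,s \right)} = 7$
$610 + \left(13 + X{\left(-1,3 \right)}\right)^{2} = 610 + \left(13 + 7\right)^{2} = 610 + 20^{2} = 610 + 400 = 1010$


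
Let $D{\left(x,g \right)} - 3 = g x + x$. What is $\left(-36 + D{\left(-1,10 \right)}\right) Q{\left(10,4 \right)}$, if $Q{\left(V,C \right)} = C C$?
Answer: $-704$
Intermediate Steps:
$Q{\left(V,C \right)} = C^{2}$
$D{\left(x,g \right)} = 3 + x + g x$ ($D{\left(x,g \right)} = 3 + \left(g x + x\right) = 3 + \left(x + g x\right) = 3 + x + g x$)
$\left(-36 + D{\left(-1,10 \right)}\right) Q{\left(10,4 \right)} = \left(-36 + \left(3 - 1 + 10 \left(-1\right)\right)\right) 4^{2} = \left(-36 - 8\right) 16 = \left(-44\right) 16 = -704$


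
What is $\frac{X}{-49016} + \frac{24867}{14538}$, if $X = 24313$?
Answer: $\frac{144236413}{118765768} \approx 1.2145$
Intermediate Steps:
$\frac{X}{-49016} + \frac{24867}{14538} = \frac{24313}{-49016} + \frac{24867}{14538} = 24313 \left(- \frac{1}{49016}\right) + 24867 \cdot \frac{1}{14538} = - \frac{24313}{49016} + \frac{8289}{4846} = \frac{144236413}{118765768}$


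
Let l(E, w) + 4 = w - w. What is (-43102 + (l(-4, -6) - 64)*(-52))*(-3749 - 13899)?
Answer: 698260768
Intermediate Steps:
l(E, w) = -4 (l(E, w) = -4 + (w - w) = -4 + 0 = -4)
(-43102 + (l(-4, -6) - 64)*(-52))*(-3749 - 13899) = (-43102 + (-4 - 64)*(-52))*(-3749 - 13899) = (-43102 - 68*(-52))*(-17648) = (-43102 + 3536)*(-17648) = -39566*(-17648) = 698260768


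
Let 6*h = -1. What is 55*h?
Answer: -55/6 ≈ -9.1667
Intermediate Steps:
h = -1/6 (h = (1/6)*(-1) = -1/6 ≈ -0.16667)
55*h = 55*(-1/6) = -55/6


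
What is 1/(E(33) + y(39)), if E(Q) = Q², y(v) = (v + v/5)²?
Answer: 25/81981 ≈ 0.00030495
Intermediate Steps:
y(v) = 36*v²/25 (y(v) = (v + v*(⅕))² = (v + v/5)² = (6*v/5)² = 36*v²/25)
1/(E(33) + y(39)) = 1/(33² + (36/25)*39²) = 1/(1089 + (36/25)*1521) = 1/(1089 + 54756/25) = 1/(81981/25) = 25/81981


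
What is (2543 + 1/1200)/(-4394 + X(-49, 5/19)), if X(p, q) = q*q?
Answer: -1101627961/1903450800 ≈ -0.57875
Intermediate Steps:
X(p, q) = q²
(2543 + 1/1200)/(-4394 + X(-49, 5/19)) = (2543 + 1/1200)/(-4394 + (5/19)²) = (2543 + 1/1200)/(-4394 + (5*(1/19))²) = 3051601/(1200*(-4394 + (5/19)²)) = 3051601/(1200*(-4394 + 25/361)) = 3051601/(1200*(-1586209/361)) = (3051601/1200)*(-361/1586209) = -1101627961/1903450800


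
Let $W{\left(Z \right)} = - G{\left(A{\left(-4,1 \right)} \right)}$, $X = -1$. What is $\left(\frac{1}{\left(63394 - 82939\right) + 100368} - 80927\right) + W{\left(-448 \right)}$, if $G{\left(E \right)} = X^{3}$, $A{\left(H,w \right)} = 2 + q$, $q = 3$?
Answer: $- \frac{6540682097}{80823} \approx -80926.0$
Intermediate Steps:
$A{\left(H,w \right)} = 5$ ($A{\left(H,w \right)} = 2 + 3 = 5$)
$G{\left(E \right)} = -1$ ($G{\left(E \right)} = \left(-1\right)^{3} = -1$)
$W{\left(Z \right)} = 1$ ($W{\left(Z \right)} = \left(-1\right) \left(-1\right) = 1$)
$\left(\frac{1}{\left(63394 - 82939\right) + 100368} - 80927\right) + W{\left(-448 \right)} = \left(\frac{1}{\left(63394 - 82939\right) + 100368} - 80927\right) + 1 = \left(\frac{1}{-19545 + 100368} - 80927\right) + 1 = \left(\frac{1}{80823} - 80927\right) + 1 = - \frac{6540762920}{80823} + 1 = - \frac{6540682097}{80823}$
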